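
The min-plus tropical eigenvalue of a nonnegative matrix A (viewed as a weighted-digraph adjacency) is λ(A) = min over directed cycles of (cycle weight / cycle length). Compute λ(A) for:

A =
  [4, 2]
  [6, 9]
λ(A) = 4

Enumerate directed cycles and compute their means (weight / length). Sample:
  cycle 0 → 0: weight = 4, length = 1, mean = 4/1 ≈ 4.000
  cycle 1 → 1: weight = 9, length = 1, mean = 9/1 ≈ 9.000
  cycle 0 → 1 → 0: weight = 8, length = 2, mean = 8/2 ≈ 4.000
  cycle 1 → 0 → 1: weight = 8, length = 2, mean = 8/2 ≈ 4.000
Minimum mean = 4.000, attained e.g. along the cycle 0 → 0 with weight 4 and length 1. So λ(A) = 4/1 = 4.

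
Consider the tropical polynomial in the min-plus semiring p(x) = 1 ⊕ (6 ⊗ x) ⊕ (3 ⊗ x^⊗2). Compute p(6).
p(6) = 1

A tropical monomial a ⊗ x^⊗i evaluates to a + i · x. Evaluating each term at x = 6:
  Term 0 contributes 1 + 0 · 6 = 1
  Term 1 contributes 6 + 1 · 6 = 12
  Term 2 contributes 3 + 2 · 6 = 15
p(6) = ⊕ of these = min[1, 12, 15] = 1.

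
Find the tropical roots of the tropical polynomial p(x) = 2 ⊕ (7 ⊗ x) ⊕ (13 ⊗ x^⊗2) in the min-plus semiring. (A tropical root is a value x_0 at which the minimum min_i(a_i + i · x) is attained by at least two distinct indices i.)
Roots: {-6, -5}

Each tropical root is a break point of the lower envelope of the lines y = a_i + i · x (there are 3 lines, with slopes 0, 1, ..., 2). Only the lines that attain the minimum somewhere contribute to roots; other lines are dominated. Here the surviving (envelope) indices are i = 2, i = 1, i = 0.
Intersections between consecutive envelope lines give the roots: for adjacent envelope indices i < j the intersection is x = (a_i − a_j) / (j − i). Reading off the sorted break points: {-6, -5}.
Verification: at each break x_0, at least two indices attain the minimum of min_i(a_i + i · x_0).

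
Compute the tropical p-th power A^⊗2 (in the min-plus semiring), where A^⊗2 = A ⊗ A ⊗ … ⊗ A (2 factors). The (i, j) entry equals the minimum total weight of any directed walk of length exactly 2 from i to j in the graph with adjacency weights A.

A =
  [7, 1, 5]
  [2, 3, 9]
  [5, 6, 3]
A^⊗2 =
  [3, 4, 8]
  [5, 3, 7]
  [8, 6, 6]

Each entry (A^⊗2)_ij equals the minimum over all length-2 walks i = v_0 → v_1 → … → v_2 = j of Σ_t A[v_t][v_{t+1}]. For example, for (i, j) = (0, 2) we minimise over 3 possible intermediate vertex sequences; the minimum is 8, attained along the walk 0 → 2 → 2.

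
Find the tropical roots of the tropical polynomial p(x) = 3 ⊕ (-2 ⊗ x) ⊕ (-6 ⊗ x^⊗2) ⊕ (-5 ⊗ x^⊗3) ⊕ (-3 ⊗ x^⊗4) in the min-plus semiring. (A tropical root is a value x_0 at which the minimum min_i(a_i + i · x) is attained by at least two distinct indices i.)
Roots: {-2, -1, 4, 5}

Each tropical root is a break point of the lower envelope of the lines y = a_i + i · x (there are 5 lines, with slopes 0, 1, ..., 4). Only the lines that attain the minimum somewhere contribute to roots; other lines are dominated. Here the surviving (envelope) indices are i = 4, i = 3, i = 2, i = 1, i = 0.
Intersections between consecutive envelope lines give the roots: for adjacent envelope indices i < j the intersection is x = (a_i − a_j) / (j − i). Reading off the sorted break points: {-2, -1, 4, 5}.
Verification: at each break x_0, at least two indices attain the minimum of min_i(a_i + i · x_0).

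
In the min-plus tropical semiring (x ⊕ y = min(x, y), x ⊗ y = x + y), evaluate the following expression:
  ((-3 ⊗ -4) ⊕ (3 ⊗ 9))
((-3 ⊗ -4) ⊕ (3 ⊗ 9)) = -7

Expand innermost to outermost. Recall ⊕ takes the minimum of its arguments and ⊗ takes their sum. Working out the expression ((-3 ⊗ -4) ⊕ (3 ⊗ 9)) gives -7.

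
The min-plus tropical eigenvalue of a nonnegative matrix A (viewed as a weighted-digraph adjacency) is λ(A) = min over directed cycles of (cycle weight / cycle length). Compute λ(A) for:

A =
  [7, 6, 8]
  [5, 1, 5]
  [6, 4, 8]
λ(A) = 1

Enumerate directed cycles and compute their means (weight / length). Sample:
  cycle 0 → 0: weight = 7, length = 1, mean = 7/1 ≈ 7.000
  cycle 1 → 1: weight = 1, length = 1, mean = 1/1 ≈ 1.000
  cycle 2 → 2: weight = 8, length = 1, mean = 8/1 ≈ 8.000
  cycle 0 → 1 → 0: weight = 11, length = 2, mean = 11/2 ≈ 5.500
  cycle 0 → 2 → 0: weight = 14, length = 2, mean = 14/2 ≈ 7.000
  cycle 1 → 0 → 1: weight = 11, length = 2, mean = 11/2 ≈ 5.500
Minimum mean = 1.000, attained e.g. along the cycle 1 → 1 with weight 1 and length 1. So λ(A) = 1/1 = 1.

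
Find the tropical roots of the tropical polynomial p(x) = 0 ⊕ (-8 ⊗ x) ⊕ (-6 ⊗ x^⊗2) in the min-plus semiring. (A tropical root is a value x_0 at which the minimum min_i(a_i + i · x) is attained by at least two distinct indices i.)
Roots: {-2, 8}

Each tropical root is a break point of the lower envelope of the lines y = a_i + i · x (there are 3 lines, with slopes 0, 1, ..., 2). Only the lines that attain the minimum somewhere contribute to roots; other lines are dominated. Here the surviving (envelope) indices are i = 2, i = 1, i = 0.
Intersections between consecutive envelope lines give the roots: for adjacent envelope indices i < j the intersection is x = (a_i − a_j) / (j − i). Reading off the sorted break points: {-2, 8}.
Verification: at each break x_0, at least two indices attain the minimum of min_i(a_i + i · x_0).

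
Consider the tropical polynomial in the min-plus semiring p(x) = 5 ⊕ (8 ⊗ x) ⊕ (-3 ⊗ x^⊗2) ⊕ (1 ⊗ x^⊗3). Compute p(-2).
p(-2) = -7

A tropical monomial a ⊗ x^⊗i evaluates to a + i · x. Evaluating each term at x = -2:
  Term 0 contributes 5 + 0 · -2 = 5
  Term 1 contributes 8 + 1 · -2 = 6
  Term 2 contributes -3 + 2 · -2 = -7
  Term 3 contributes 1 + 3 · -2 = -5
p(-2) = ⊕ of these = min[5, 6, -7, -5] = -7.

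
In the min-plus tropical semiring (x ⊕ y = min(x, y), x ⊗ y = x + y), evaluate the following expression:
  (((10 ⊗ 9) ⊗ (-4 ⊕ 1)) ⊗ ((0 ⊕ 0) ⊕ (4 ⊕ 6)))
(((10 ⊗ 9) ⊗ (-4 ⊕ 1)) ⊗ ((0 ⊕ 0) ⊕ (4 ⊕ 6))) = 15

Expand innermost to outermost. Recall ⊕ takes the minimum of its arguments and ⊗ takes their sum. Working out the expression (((10 ⊗ 9) ⊗ (-4 ⊕ 1)) ⊗ ((0 ⊕ 0) ⊕ (4 ⊕ 6))) gives 15.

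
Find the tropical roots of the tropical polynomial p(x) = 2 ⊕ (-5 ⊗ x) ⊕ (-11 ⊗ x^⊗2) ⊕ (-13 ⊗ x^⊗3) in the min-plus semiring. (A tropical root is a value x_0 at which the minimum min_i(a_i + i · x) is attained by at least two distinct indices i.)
Roots: {2, 6, 7}

Each tropical root is a break point of the lower envelope of the lines y = a_i + i · x (there are 4 lines, with slopes 0, 1, ..., 3). Only the lines that attain the minimum somewhere contribute to roots; other lines are dominated. Here the surviving (envelope) indices are i = 3, i = 2, i = 1, i = 0.
Intersections between consecutive envelope lines give the roots: for adjacent envelope indices i < j the intersection is x = (a_i − a_j) / (j − i). Reading off the sorted break points: {2, 6, 7}.
Verification: at each break x_0, at least two indices attain the minimum of min_i(a_i + i · x_0).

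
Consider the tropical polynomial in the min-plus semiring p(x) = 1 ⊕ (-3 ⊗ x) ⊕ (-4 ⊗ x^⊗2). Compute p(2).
p(2) = -1

A tropical monomial a ⊗ x^⊗i evaluates to a + i · x. Evaluating each term at x = 2:
  Term 0 contributes 1 + 0 · 2 = 1
  Term 1 contributes -3 + 1 · 2 = -1
  Term 2 contributes -4 + 2 · 2 = 0
p(2) = ⊕ of these = min[1, -1, 0] = -1.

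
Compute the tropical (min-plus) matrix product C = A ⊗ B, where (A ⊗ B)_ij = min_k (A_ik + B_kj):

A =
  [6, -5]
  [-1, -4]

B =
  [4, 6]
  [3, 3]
A ⊗ B =
  [-2, -2]
  [-1, -1]

Apply the min-plus product entry-by-entry:
  C[0][0] = min over k of (A[0][0] + B[0][0] = 6 + 4 = 10, A[0][1] + B[1][0] = -5 + 3 = -2) = -2 (attained at k = 1)
  C[0][1] = min over k of (A[0][0] + B[0][1] = 6 + 6 = 12, A[0][1] + B[1][1] = -5 + 3 = -2) = -2 (attained at k = 1)
  C[1][0] = min over k of (A[1][0] + B[0][0] = -1 + 4 = 3, A[1][1] + B[1][0] = -4 + 3 = -1) = -1 (attained at k = 1)
  C[1][1] = min over k of (A[1][0] + B[0][1] = -1 + 6 = 5, A[1][1] + B[1][1] = -4 + 3 = -1) = -1 (attained at k = 1)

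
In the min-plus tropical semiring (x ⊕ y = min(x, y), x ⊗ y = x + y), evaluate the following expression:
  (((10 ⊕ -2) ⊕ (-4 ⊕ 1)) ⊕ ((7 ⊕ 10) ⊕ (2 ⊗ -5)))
(((10 ⊕ -2) ⊕ (-4 ⊕ 1)) ⊕ ((7 ⊕ 10) ⊕ (2 ⊗ -5))) = -4

Expand innermost to outermost. Recall ⊕ takes the minimum of its arguments and ⊗ takes their sum. Working out the expression (((10 ⊕ -2) ⊕ (-4 ⊕ 1)) ⊕ ((7 ⊕ 10) ⊕ (2 ⊗ -5))) gives -4.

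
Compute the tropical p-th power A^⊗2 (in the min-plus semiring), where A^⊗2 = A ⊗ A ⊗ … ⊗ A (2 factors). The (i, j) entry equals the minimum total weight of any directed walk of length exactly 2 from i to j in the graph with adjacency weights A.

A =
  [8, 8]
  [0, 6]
A^⊗2 =
  [8, 14]
  [6, 8]

Each entry (A^⊗2)_ij equals the minimum over all length-2 walks i = v_0 → v_1 → … → v_2 = j of Σ_t A[v_t][v_{t+1}]. For example, for (i, j) = (0, 1) we minimise over 2 possible intermediate vertex sequences; the minimum is 14, attained along the walk 0 → 1 → 1.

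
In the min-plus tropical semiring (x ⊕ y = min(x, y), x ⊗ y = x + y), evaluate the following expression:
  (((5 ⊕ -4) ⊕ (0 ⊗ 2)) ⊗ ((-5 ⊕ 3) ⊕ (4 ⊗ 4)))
(((5 ⊕ -4) ⊕ (0 ⊗ 2)) ⊗ ((-5 ⊕ 3) ⊕ (4 ⊗ 4))) = -9

Expand innermost to outermost. Recall ⊕ takes the minimum of its arguments and ⊗ takes their sum. Working out the expression (((5 ⊕ -4) ⊕ (0 ⊗ 2)) ⊗ ((-5 ⊕ 3) ⊕ (4 ⊗ 4))) gives -9.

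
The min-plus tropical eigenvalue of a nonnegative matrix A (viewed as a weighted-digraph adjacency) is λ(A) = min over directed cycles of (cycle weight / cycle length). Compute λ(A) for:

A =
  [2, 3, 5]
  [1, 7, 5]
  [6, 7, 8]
λ(A) = 2

Enumerate directed cycles and compute their means (weight / length). Sample:
  cycle 0 → 0: weight = 2, length = 1, mean = 2/1 ≈ 2.000
  cycle 1 → 1: weight = 7, length = 1, mean = 7/1 ≈ 7.000
  cycle 2 → 2: weight = 8, length = 1, mean = 8/1 ≈ 8.000
  cycle 0 → 1 → 0: weight = 4, length = 2, mean = 4/2 ≈ 2.000
  cycle 0 → 2 → 0: weight = 11, length = 2, mean = 11/2 ≈ 5.500
  cycle 1 → 0 → 1: weight = 4, length = 2, mean = 4/2 ≈ 2.000
Minimum mean = 2.000, attained e.g. along the cycle 0 → 0 with weight 2 and length 1. So λ(A) = 2/1 = 2.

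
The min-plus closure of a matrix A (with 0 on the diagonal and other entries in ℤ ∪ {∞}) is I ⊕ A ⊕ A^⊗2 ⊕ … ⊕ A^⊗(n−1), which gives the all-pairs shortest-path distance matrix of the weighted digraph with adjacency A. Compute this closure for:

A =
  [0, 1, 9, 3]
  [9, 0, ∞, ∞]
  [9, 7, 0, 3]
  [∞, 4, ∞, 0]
Closure =
  [0, 1, 9, 3]
  [9, 0, 18, 12]
  [9, 7, 0, 3]
  [13, 4, 22, 0]

This is the Floyd-Warshall all-pairs shortest-path computation. For each intermediate vertex k = 0, 1, …, 3, update dist[i][j] ← min(dist[i][j], dist[i][k] + dist[k][j]). The final matrix gives, for each (i, j), the minimum total weight of any directed path from i to j (possibly empty when i = j).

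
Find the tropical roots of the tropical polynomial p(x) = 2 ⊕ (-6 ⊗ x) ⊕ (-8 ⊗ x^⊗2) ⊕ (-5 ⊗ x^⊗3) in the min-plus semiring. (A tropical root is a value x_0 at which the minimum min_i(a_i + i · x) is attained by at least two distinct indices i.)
Roots: {-3, 2, 8}

Each tropical root is a break point of the lower envelope of the lines y = a_i + i · x (there are 4 lines, with slopes 0, 1, ..., 3). Only the lines that attain the minimum somewhere contribute to roots; other lines are dominated. Here the surviving (envelope) indices are i = 3, i = 2, i = 1, i = 0.
Intersections between consecutive envelope lines give the roots: for adjacent envelope indices i < j the intersection is x = (a_i − a_j) / (j − i). Reading off the sorted break points: {-3, 2, 8}.
Verification: at each break x_0, at least two indices attain the minimum of min_i(a_i + i · x_0).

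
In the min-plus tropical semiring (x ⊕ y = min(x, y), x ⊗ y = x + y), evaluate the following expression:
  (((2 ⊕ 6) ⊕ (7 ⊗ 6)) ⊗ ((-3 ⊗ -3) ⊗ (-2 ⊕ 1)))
(((2 ⊕ 6) ⊕ (7 ⊗ 6)) ⊗ ((-3 ⊗ -3) ⊗ (-2 ⊕ 1))) = -6

Expand innermost to outermost. Recall ⊕ takes the minimum of its arguments and ⊗ takes their sum. Working out the expression (((2 ⊕ 6) ⊕ (7 ⊗ 6)) ⊗ ((-3 ⊗ -3) ⊗ (-2 ⊕ 1))) gives -6.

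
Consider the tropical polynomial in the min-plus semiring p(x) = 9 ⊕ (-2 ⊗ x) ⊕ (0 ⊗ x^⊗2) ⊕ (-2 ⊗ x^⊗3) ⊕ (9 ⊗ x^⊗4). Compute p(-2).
p(-2) = -8

A tropical monomial a ⊗ x^⊗i evaluates to a + i · x. Evaluating each term at x = -2:
  Term 0 contributes 9 + 0 · -2 = 9
  Term 1 contributes -2 + 1 · -2 = -4
  Term 2 contributes 0 + 2 · -2 = -4
  Term 3 contributes -2 + 3 · -2 = -8
  Term 4 contributes 9 + 4 · -2 = 1
p(-2) = ⊕ of these = min[9, -4, -4, -8, 1] = -8.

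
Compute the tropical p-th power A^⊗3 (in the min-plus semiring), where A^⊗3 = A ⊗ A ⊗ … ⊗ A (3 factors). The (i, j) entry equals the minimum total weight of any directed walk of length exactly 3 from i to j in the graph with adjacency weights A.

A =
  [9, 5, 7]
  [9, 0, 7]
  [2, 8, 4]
A^⊗3 =
  [13, 5, 12]
  [9, 0, 7]
  [10, 7, 12]

Each entry (A^⊗3)_ij equals the minimum over all length-3 walks i = v_0 → v_1 → … → v_3 = j of Σ_t A[v_t][v_{t+1}]. For example, for (i, j) = (0, 2) we minimise over 9 possible intermediate vertex sequences; the minimum is 12, attained along the walk 0 → 1 → 1 → 2.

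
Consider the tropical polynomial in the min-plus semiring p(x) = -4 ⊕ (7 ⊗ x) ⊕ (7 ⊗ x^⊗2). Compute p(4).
p(4) = -4

A tropical monomial a ⊗ x^⊗i evaluates to a + i · x. Evaluating each term at x = 4:
  Term 0 contributes -4 + 0 · 4 = -4
  Term 1 contributes 7 + 1 · 4 = 11
  Term 2 contributes 7 + 2 · 4 = 15
p(4) = ⊕ of these = min[-4, 11, 15] = -4.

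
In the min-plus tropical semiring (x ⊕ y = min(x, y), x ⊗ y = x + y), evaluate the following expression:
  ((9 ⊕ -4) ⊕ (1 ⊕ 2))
((9 ⊕ -4) ⊕ (1 ⊕ 2)) = -4

Expand innermost to outermost. Recall ⊕ takes the minimum of its arguments and ⊗ takes their sum. Working out the expression ((9 ⊕ -4) ⊕ (1 ⊕ 2)) gives -4.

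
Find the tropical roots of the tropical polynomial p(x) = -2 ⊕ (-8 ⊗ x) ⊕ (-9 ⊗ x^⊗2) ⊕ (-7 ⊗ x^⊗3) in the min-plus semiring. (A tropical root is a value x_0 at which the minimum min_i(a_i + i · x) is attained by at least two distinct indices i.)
Roots: {-2, 1, 6}

Each tropical root is a break point of the lower envelope of the lines y = a_i + i · x (there are 4 lines, with slopes 0, 1, ..., 3). Only the lines that attain the minimum somewhere contribute to roots; other lines are dominated. Here the surviving (envelope) indices are i = 3, i = 2, i = 1, i = 0.
Intersections between consecutive envelope lines give the roots: for adjacent envelope indices i < j the intersection is x = (a_i − a_j) / (j − i). Reading off the sorted break points: {-2, 1, 6}.
Verification: at each break x_0, at least two indices attain the minimum of min_i(a_i + i · x_0).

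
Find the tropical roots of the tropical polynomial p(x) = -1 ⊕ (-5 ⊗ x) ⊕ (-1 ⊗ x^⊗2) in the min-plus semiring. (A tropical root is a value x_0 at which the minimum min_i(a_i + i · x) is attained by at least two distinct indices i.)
Roots: {-4, 4}

Each tropical root is a break point of the lower envelope of the lines y = a_i + i · x (there are 3 lines, with slopes 0, 1, ..., 2). Only the lines that attain the minimum somewhere contribute to roots; other lines are dominated. Here the surviving (envelope) indices are i = 2, i = 1, i = 0.
Intersections between consecutive envelope lines give the roots: for adjacent envelope indices i < j the intersection is x = (a_i − a_j) / (j − i). Reading off the sorted break points: {-4, 4}.
Verification: at each break x_0, at least two indices attain the minimum of min_i(a_i + i · x_0).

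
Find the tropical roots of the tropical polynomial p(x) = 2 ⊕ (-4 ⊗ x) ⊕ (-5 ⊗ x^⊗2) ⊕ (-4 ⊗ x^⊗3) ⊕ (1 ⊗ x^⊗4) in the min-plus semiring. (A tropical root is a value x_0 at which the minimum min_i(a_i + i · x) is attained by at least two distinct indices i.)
Roots: {-5, -1, 1, 6}

Each tropical root is a break point of the lower envelope of the lines y = a_i + i · x (there are 5 lines, with slopes 0, 1, ..., 4). Only the lines that attain the minimum somewhere contribute to roots; other lines are dominated. Here the surviving (envelope) indices are i = 4, i = 3, i = 2, i = 1, i = 0.
Intersections between consecutive envelope lines give the roots: for adjacent envelope indices i < j the intersection is x = (a_i − a_j) / (j − i). Reading off the sorted break points: {-5, -1, 1, 6}.
Verification: at each break x_0, at least two indices attain the minimum of min_i(a_i + i · x_0).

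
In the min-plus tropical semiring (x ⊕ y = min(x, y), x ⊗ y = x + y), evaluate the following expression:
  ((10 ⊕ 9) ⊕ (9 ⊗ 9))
((10 ⊕ 9) ⊕ (9 ⊗ 9)) = 9

Expand innermost to outermost. Recall ⊕ takes the minimum of its arguments and ⊗ takes their sum. Working out the expression ((10 ⊕ 9) ⊕ (9 ⊗ 9)) gives 9.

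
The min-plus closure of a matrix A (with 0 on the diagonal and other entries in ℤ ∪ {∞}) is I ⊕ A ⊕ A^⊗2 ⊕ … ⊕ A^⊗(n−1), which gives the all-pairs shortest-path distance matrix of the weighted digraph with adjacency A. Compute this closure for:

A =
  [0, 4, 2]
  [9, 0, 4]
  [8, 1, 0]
Closure =
  [0, 3, 2]
  [9, 0, 4]
  [8, 1, 0]

This is the Floyd-Warshall all-pairs shortest-path computation. For each intermediate vertex k = 0, 1, …, 2, update dist[i][j] ← min(dist[i][j], dist[i][k] + dist[k][j]). The final matrix gives, for each (i, j), the minimum total weight of any directed path from i to j (possibly empty when i = j).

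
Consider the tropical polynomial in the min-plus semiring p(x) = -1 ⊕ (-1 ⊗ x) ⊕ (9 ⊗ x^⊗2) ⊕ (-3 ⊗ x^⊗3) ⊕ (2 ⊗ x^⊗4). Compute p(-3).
p(-3) = -12

A tropical monomial a ⊗ x^⊗i evaluates to a + i · x. Evaluating each term at x = -3:
  Term 0 contributes -1 + 0 · -3 = -1
  Term 1 contributes -1 + 1 · -3 = -4
  Term 2 contributes 9 + 2 · -3 = 3
  Term 3 contributes -3 + 3 · -3 = -12
  Term 4 contributes 2 + 4 · -3 = -10
p(-3) = ⊕ of these = min[-1, -4, 3, -12, -10] = -12.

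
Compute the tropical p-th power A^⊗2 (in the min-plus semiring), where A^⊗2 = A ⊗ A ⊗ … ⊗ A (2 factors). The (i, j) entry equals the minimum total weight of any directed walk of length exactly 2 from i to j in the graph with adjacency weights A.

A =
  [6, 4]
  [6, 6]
A^⊗2 =
  [10, 10]
  [12, 10]

Each entry (A^⊗2)_ij equals the minimum over all length-2 walks i = v_0 → v_1 → … → v_2 = j of Σ_t A[v_t][v_{t+1}]. For example, for (i, j) = (0, 1) we minimise over 2 possible intermediate vertex sequences; the minimum is 10, attained along the walk 0 → 0 → 1.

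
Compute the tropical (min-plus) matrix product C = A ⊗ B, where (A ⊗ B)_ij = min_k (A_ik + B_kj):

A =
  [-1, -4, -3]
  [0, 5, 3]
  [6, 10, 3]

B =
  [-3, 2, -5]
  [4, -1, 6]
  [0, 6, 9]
A ⊗ B =
  [-4, -5, -6]
  [-3, 2, -5]
  [3, 8, 1]

Apply the min-plus product entry-by-entry:
  C[0][0] = min over k of (A[0][0] + B[0][0] = -1 + -3 = -4, A[0][1] + B[1][0] = -4 + 4 = 0, A[0][2] + B[2][0] = -3 + 0 = -3) = -4 (attained at k = 0)
  C[0][1] = min over k of (A[0][0] + B[0][1] = -1 + 2 = 1, A[0][1] + B[1][1] = -4 + -1 = -5, A[0][2] + B[2][1] = -3 + 6 = 3) = -5 (attained at k = 1)
  C[0][2] = min over k of (A[0][0] + B[0][2] = -1 + -5 = -6, A[0][1] + B[1][2] = -4 + 6 = 2, A[0][2] + B[2][2] = -3 + 9 = 6) = -6 (attained at k = 0)
  C[1][0] = min over k of (A[1][0] + B[0][0] = 0 + -3 = -3, A[1][1] + B[1][0] = 5 + 4 = 9, A[1][2] + B[2][0] = 3 + 0 = 3) = -3 (attained at k = 0)
  C[1][1] = min over k of (A[1][0] + B[0][1] = 0 + 2 = 2, A[1][1] + B[1][1] = 5 + -1 = 4, A[1][2] + B[2][1] = 3 + 6 = 9) = 2 (attained at k = 0)
  C[1][2] = min over k of (A[1][0] + B[0][2] = 0 + -5 = -5, A[1][1] + B[1][2] = 5 + 6 = 11, A[1][2] + B[2][2] = 3 + 9 = 12) = -5 (attained at k = 0)
  C[2][0] = min over k of (A[2][0] + B[0][0] = 6 + -3 = 3, A[2][1] + B[1][0] = 10 + 4 = 14, A[2][2] + B[2][0] = 3 + 0 = 3) = 3 (attained at k = 0)
  C[2][1] = min over k of (A[2][0] + B[0][1] = 6 + 2 = 8, A[2][1] + B[1][1] = 10 + -1 = 9, A[2][2] + B[2][1] = 3 + 6 = 9) = 8 (attained at k = 0)
  C[2][2] = min over k of (A[2][0] + B[0][2] = 6 + -5 = 1, A[2][1] + B[1][2] = 10 + 6 = 16, A[2][2] + B[2][2] = 3 + 9 = 12) = 1 (attained at k = 0)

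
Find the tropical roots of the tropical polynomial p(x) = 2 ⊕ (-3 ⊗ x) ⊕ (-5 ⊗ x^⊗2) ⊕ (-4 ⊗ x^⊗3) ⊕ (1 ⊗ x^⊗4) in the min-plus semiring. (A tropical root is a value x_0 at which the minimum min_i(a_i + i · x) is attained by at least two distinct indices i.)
Roots: {-5, -1, 2, 5}

Each tropical root is a break point of the lower envelope of the lines y = a_i + i · x (there are 5 lines, with slopes 0, 1, ..., 4). Only the lines that attain the minimum somewhere contribute to roots; other lines are dominated. Here the surviving (envelope) indices are i = 4, i = 3, i = 2, i = 1, i = 0.
Intersections between consecutive envelope lines give the roots: for adjacent envelope indices i < j the intersection is x = (a_i − a_j) / (j − i). Reading off the sorted break points: {-5, -1, 2, 5}.
Verification: at each break x_0, at least two indices attain the minimum of min_i(a_i + i · x_0).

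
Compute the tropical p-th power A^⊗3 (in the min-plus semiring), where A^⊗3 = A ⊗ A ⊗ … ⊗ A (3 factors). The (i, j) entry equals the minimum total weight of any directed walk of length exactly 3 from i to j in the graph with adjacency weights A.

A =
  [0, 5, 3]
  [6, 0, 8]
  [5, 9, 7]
A^⊗3 =
  [0, 5, 3]
  [6, 0, 8]
  [5, 9, 8]

Each entry (A^⊗3)_ij equals the minimum over all length-3 walks i = v_0 → v_1 → … → v_3 = j of Σ_t A[v_t][v_{t+1}]. For example, for (i, j) = (0, 2) we minimise over 9 possible intermediate vertex sequences; the minimum is 3, attained along the walk 0 → 0 → 0 → 2.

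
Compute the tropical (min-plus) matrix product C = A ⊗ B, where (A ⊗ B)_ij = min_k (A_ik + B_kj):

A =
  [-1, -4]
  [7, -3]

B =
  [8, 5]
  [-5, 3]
A ⊗ B =
  [-9, -1]
  [-8, 0]

Apply the min-plus product entry-by-entry:
  C[0][0] = min over k of (A[0][0] + B[0][0] = -1 + 8 = 7, A[0][1] + B[1][0] = -4 + -5 = -9) = -9 (attained at k = 1)
  C[0][1] = min over k of (A[0][0] + B[0][1] = -1 + 5 = 4, A[0][1] + B[1][1] = -4 + 3 = -1) = -1 (attained at k = 1)
  C[1][0] = min over k of (A[1][0] + B[0][0] = 7 + 8 = 15, A[1][1] + B[1][0] = -3 + -5 = -8) = -8 (attained at k = 1)
  C[1][1] = min over k of (A[1][0] + B[0][1] = 7 + 5 = 12, A[1][1] + B[1][1] = -3 + 3 = 0) = 0 (attained at k = 1)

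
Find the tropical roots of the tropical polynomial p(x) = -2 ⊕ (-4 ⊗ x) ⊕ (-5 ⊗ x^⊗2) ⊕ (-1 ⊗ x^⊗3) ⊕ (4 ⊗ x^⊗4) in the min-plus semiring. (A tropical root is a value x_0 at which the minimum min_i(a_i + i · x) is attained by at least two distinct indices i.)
Roots: {-5, -4, 1, 2}

Each tropical root is a break point of the lower envelope of the lines y = a_i + i · x (there are 5 lines, with slopes 0, 1, ..., 4). Only the lines that attain the minimum somewhere contribute to roots; other lines are dominated. Here the surviving (envelope) indices are i = 4, i = 3, i = 2, i = 1, i = 0.
Intersections between consecutive envelope lines give the roots: for adjacent envelope indices i < j the intersection is x = (a_i − a_j) / (j − i). Reading off the sorted break points: {-5, -4, 1, 2}.
Verification: at each break x_0, at least two indices attain the minimum of min_i(a_i + i · x_0).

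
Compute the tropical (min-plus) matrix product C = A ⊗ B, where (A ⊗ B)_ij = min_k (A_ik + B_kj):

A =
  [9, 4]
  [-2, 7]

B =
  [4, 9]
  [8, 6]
A ⊗ B =
  [12, 10]
  [2, 7]

Apply the min-plus product entry-by-entry:
  C[0][0] = min over k of (A[0][0] + B[0][0] = 9 + 4 = 13, A[0][1] + B[1][0] = 4 + 8 = 12) = 12 (attained at k = 1)
  C[0][1] = min over k of (A[0][0] + B[0][1] = 9 + 9 = 18, A[0][1] + B[1][1] = 4 + 6 = 10) = 10 (attained at k = 1)
  C[1][0] = min over k of (A[1][0] + B[0][0] = -2 + 4 = 2, A[1][1] + B[1][0] = 7 + 8 = 15) = 2 (attained at k = 0)
  C[1][1] = min over k of (A[1][0] + B[0][1] = -2 + 9 = 7, A[1][1] + B[1][1] = 7 + 6 = 13) = 7 (attained at k = 0)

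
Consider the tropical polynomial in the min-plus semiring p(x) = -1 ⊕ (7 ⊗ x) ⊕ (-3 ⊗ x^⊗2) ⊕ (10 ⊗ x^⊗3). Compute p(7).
p(7) = -1

A tropical monomial a ⊗ x^⊗i evaluates to a + i · x. Evaluating each term at x = 7:
  Term 0 contributes -1 + 0 · 7 = -1
  Term 1 contributes 7 + 1 · 7 = 14
  Term 2 contributes -3 + 2 · 7 = 11
  Term 3 contributes 10 + 3 · 7 = 31
p(7) = ⊕ of these = min[-1, 14, 11, 31] = -1.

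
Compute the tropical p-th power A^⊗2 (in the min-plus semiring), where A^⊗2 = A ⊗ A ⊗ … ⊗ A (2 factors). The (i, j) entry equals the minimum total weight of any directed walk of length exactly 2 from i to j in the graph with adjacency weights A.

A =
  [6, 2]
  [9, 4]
A^⊗2 =
  [11, 6]
  [13, 8]

Each entry (A^⊗2)_ij equals the minimum over all length-2 walks i = v_0 → v_1 → … → v_2 = j of Σ_t A[v_t][v_{t+1}]. For example, for (i, j) = (0, 1) we minimise over 2 possible intermediate vertex sequences; the minimum is 6, attained along the walk 0 → 1 → 1.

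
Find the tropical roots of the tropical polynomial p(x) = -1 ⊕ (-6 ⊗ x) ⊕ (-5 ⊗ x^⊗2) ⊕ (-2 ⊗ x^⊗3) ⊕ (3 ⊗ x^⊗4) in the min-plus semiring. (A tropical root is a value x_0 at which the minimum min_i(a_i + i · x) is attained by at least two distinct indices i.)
Roots: {-5, -3, -1, 5}

Each tropical root is a break point of the lower envelope of the lines y = a_i + i · x (there are 5 lines, with slopes 0, 1, ..., 4). Only the lines that attain the minimum somewhere contribute to roots; other lines are dominated. Here the surviving (envelope) indices are i = 4, i = 3, i = 2, i = 1, i = 0.
Intersections between consecutive envelope lines give the roots: for adjacent envelope indices i < j the intersection is x = (a_i − a_j) / (j − i). Reading off the sorted break points: {-5, -3, -1, 5}.
Verification: at each break x_0, at least two indices attain the minimum of min_i(a_i + i · x_0).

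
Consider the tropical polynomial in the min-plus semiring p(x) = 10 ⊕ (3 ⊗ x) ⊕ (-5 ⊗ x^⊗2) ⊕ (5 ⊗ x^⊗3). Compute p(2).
p(2) = -1

A tropical monomial a ⊗ x^⊗i evaluates to a + i · x. Evaluating each term at x = 2:
  Term 0 contributes 10 + 0 · 2 = 10
  Term 1 contributes 3 + 1 · 2 = 5
  Term 2 contributes -5 + 2 · 2 = -1
  Term 3 contributes 5 + 3 · 2 = 11
p(2) = ⊕ of these = min[10, 5, -1, 11] = -1.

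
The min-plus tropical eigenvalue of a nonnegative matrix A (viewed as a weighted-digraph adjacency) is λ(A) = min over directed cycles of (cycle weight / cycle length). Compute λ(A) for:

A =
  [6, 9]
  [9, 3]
λ(A) = 3

Enumerate directed cycles and compute their means (weight / length). Sample:
  cycle 0 → 0: weight = 6, length = 1, mean = 6/1 ≈ 6.000
  cycle 1 → 1: weight = 3, length = 1, mean = 3/1 ≈ 3.000
  cycle 0 → 1 → 0: weight = 18, length = 2, mean = 18/2 ≈ 9.000
  cycle 1 → 0 → 1: weight = 18, length = 2, mean = 18/2 ≈ 9.000
Minimum mean = 3.000, attained e.g. along the cycle 1 → 1 with weight 3 and length 1. So λ(A) = 3/1 = 3.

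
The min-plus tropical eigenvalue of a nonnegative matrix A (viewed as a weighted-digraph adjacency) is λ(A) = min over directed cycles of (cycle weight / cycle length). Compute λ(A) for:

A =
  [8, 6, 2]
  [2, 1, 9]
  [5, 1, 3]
λ(A) = 1

Enumerate directed cycles and compute their means (weight / length). Sample:
  cycle 0 → 0: weight = 8, length = 1, mean = 8/1 ≈ 8.000
  cycle 1 → 1: weight = 1, length = 1, mean = 1/1 ≈ 1.000
  cycle 2 → 2: weight = 3, length = 1, mean = 3/1 ≈ 3.000
  cycle 0 → 1 → 0: weight = 8, length = 2, mean = 8/2 ≈ 4.000
  cycle 0 → 2 → 0: weight = 7, length = 2, mean = 7/2 ≈ 3.500
  cycle 1 → 0 → 1: weight = 8, length = 2, mean = 8/2 ≈ 4.000
Minimum mean = 1.000, attained e.g. along the cycle 1 → 1 with weight 1 and length 1. So λ(A) = 1/1 = 1.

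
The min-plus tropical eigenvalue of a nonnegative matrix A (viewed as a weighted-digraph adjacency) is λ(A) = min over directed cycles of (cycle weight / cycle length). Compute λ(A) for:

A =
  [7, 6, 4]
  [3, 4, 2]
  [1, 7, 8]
λ(A) = 5/2

Enumerate directed cycles and compute their means (weight / length). Sample:
  cycle 0 → 0: weight = 7, length = 1, mean = 7/1 ≈ 7.000
  cycle 1 → 1: weight = 4, length = 1, mean = 4/1 ≈ 4.000
  cycle 2 → 2: weight = 8, length = 1, mean = 8/1 ≈ 8.000
  cycle 0 → 1 → 0: weight = 9, length = 2, mean = 9/2 ≈ 4.500
  cycle 0 → 2 → 0: weight = 5, length = 2, mean = 5/2 ≈ 2.500
  cycle 1 → 0 → 1: weight = 9, length = 2, mean = 9/2 ≈ 4.500
Minimum mean = 2.500, attained e.g. along the cycle 0 → 2 → 0 with weight 5 and length 2. So λ(A) = 5/2 = 5/2.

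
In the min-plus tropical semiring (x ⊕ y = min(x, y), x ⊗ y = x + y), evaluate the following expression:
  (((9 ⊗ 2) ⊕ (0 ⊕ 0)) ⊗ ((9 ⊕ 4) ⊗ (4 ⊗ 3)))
(((9 ⊗ 2) ⊕ (0 ⊕ 0)) ⊗ ((9 ⊕ 4) ⊗ (4 ⊗ 3))) = 11

Expand innermost to outermost. Recall ⊕ takes the minimum of its arguments and ⊗ takes their sum. Working out the expression (((9 ⊗ 2) ⊕ (0 ⊕ 0)) ⊗ ((9 ⊕ 4) ⊗ (4 ⊗ 3))) gives 11.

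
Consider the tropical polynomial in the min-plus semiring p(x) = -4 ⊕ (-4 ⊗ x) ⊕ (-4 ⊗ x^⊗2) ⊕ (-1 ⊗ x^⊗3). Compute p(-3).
p(-3) = -10

A tropical monomial a ⊗ x^⊗i evaluates to a + i · x. Evaluating each term at x = -3:
  Term 0 contributes -4 + 0 · -3 = -4
  Term 1 contributes -4 + 1 · -3 = -7
  Term 2 contributes -4 + 2 · -3 = -10
  Term 3 contributes -1 + 3 · -3 = -10
p(-3) = ⊕ of these = min[-4, -7, -10, -10] = -10.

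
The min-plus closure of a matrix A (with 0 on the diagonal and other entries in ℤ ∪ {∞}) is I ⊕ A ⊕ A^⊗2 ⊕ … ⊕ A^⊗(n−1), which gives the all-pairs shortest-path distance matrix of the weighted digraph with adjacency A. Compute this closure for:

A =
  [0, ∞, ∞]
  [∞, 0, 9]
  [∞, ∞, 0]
Closure =
  [0, ∞, ∞]
  [∞, 0, 9]
  [∞, ∞, 0]

This is the Floyd-Warshall all-pairs shortest-path computation. For each intermediate vertex k = 0, 1, …, 2, update dist[i][j] ← min(dist[i][j], dist[i][k] + dist[k][j]). The final matrix gives, for each (i, j), the minimum total weight of any directed path from i to j (possibly empty when i = j).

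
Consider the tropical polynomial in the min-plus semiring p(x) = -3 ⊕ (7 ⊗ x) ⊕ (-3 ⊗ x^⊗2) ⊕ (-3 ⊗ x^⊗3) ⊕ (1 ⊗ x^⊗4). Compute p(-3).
p(-3) = -12

A tropical monomial a ⊗ x^⊗i evaluates to a + i · x. Evaluating each term at x = -3:
  Term 0 contributes -3 + 0 · -3 = -3
  Term 1 contributes 7 + 1 · -3 = 4
  Term 2 contributes -3 + 2 · -3 = -9
  Term 3 contributes -3 + 3 · -3 = -12
  Term 4 contributes 1 + 4 · -3 = -11
p(-3) = ⊕ of these = min[-3, 4, -9, -12, -11] = -12.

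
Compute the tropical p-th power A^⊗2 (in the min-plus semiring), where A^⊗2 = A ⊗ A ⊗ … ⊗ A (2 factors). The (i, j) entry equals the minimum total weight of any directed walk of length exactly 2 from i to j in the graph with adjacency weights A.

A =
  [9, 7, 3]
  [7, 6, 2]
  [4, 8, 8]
A^⊗2 =
  [7, 11, 9]
  [6, 10, 8]
  [12, 11, 7]

Each entry (A^⊗2)_ij equals the minimum over all length-2 walks i = v_0 → v_1 → … → v_2 = j of Σ_t A[v_t][v_{t+1}]. For example, for (i, j) = (0, 2) we minimise over 3 possible intermediate vertex sequences; the minimum is 9, attained along the walk 0 → 1 → 2.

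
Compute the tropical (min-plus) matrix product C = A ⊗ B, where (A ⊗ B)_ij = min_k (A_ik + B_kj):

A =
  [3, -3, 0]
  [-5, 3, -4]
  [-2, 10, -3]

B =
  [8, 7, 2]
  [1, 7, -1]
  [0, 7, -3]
A ⊗ B =
  [-2, 4, -4]
  [-4, 2, -7]
  [-3, 4, -6]

Apply the min-plus product entry-by-entry:
  C[0][0] = min over k of (A[0][0] + B[0][0] = 3 + 8 = 11, A[0][1] + B[1][0] = -3 + 1 = -2, A[0][2] + B[2][0] = 0 + 0 = 0) = -2 (attained at k = 1)
  C[0][1] = min over k of (A[0][0] + B[0][1] = 3 + 7 = 10, A[0][1] + B[1][1] = -3 + 7 = 4, A[0][2] + B[2][1] = 0 + 7 = 7) = 4 (attained at k = 1)
  C[0][2] = min over k of (A[0][0] + B[0][2] = 3 + 2 = 5, A[0][1] + B[1][2] = -3 + -1 = -4, A[0][2] + B[2][2] = 0 + -3 = -3) = -4 (attained at k = 1)
  C[1][0] = min over k of (A[1][0] + B[0][0] = -5 + 8 = 3, A[1][1] + B[1][0] = 3 + 1 = 4, A[1][2] + B[2][0] = -4 + 0 = -4) = -4 (attained at k = 2)
  C[1][1] = min over k of (A[1][0] + B[0][1] = -5 + 7 = 2, A[1][1] + B[1][1] = 3 + 7 = 10, A[1][2] + B[2][1] = -4 + 7 = 3) = 2 (attained at k = 0)
  C[1][2] = min over k of (A[1][0] + B[0][2] = -5 + 2 = -3, A[1][1] + B[1][2] = 3 + -1 = 2, A[1][2] + B[2][2] = -4 + -3 = -7) = -7 (attained at k = 2)
  C[2][0] = min over k of (A[2][0] + B[0][0] = -2 + 8 = 6, A[2][1] + B[1][0] = 10 + 1 = 11, A[2][2] + B[2][0] = -3 + 0 = -3) = -3 (attained at k = 2)
  C[2][1] = min over k of (A[2][0] + B[0][1] = -2 + 7 = 5, A[2][1] + B[1][1] = 10 + 7 = 17, A[2][2] + B[2][1] = -3 + 7 = 4) = 4 (attained at k = 2)
  C[2][2] = min over k of (A[2][0] + B[0][2] = -2 + 2 = 0, A[2][1] + B[1][2] = 10 + -1 = 9, A[2][2] + B[2][2] = -3 + -3 = -6) = -6 (attained at k = 2)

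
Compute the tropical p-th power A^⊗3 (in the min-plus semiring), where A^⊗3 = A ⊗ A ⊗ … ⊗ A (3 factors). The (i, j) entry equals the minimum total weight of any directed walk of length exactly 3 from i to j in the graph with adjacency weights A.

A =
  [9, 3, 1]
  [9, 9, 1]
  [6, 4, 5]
A^⊗3 =
  [10, 8, 6]
  [12, 10, 6]
  [11, 9, 10]

Each entry (A^⊗3)_ij equals the minimum over all length-3 walks i = v_0 → v_1 → … → v_3 = j of Σ_t A[v_t][v_{t+1}]. For example, for (i, j) = (0, 2) we minimise over 9 possible intermediate vertex sequences; the minimum is 6, attained along the walk 0 → 2 → 1 → 2.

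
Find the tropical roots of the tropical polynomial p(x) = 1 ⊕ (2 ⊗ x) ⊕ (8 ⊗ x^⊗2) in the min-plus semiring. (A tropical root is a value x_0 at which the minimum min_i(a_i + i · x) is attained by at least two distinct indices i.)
Roots: {-6, -1}

Each tropical root is a break point of the lower envelope of the lines y = a_i + i · x (there are 3 lines, with slopes 0, 1, ..., 2). Only the lines that attain the minimum somewhere contribute to roots; other lines are dominated. Here the surviving (envelope) indices are i = 2, i = 1, i = 0.
Intersections between consecutive envelope lines give the roots: for adjacent envelope indices i < j the intersection is x = (a_i − a_j) / (j − i). Reading off the sorted break points: {-6, -1}.
Verification: at each break x_0, at least two indices attain the minimum of min_i(a_i + i · x_0).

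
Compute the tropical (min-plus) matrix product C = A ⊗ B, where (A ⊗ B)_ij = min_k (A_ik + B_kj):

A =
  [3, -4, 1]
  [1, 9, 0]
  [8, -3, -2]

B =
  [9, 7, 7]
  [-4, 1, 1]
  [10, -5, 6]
A ⊗ B =
  [-8, -4, -3]
  [5, -5, 6]
  [-7, -7, -2]

Apply the min-plus product entry-by-entry:
  C[0][0] = min over k of (A[0][0] + B[0][0] = 3 + 9 = 12, A[0][1] + B[1][0] = -4 + -4 = -8, A[0][2] + B[2][0] = 1 + 10 = 11) = -8 (attained at k = 1)
  C[0][1] = min over k of (A[0][0] + B[0][1] = 3 + 7 = 10, A[0][1] + B[1][1] = -4 + 1 = -3, A[0][2] + B[2][1] = 1 + -5 = -4) = -4 (attained at k = 2)
  C[0][2] = min over k of (A[0][0] + B[0][2] = 3 + 7 = 10, A[0][1] + B[1][2] = -4 + 1 = -3, A[0][2] + B[2][2] = 1 + 6 = 7) = -3 (attained at k = 1)
  C[1][0] = min over k of (A[1][0] + B[0][0] = 1 + 9 = 10, A[1][1] + B[1][0] = 9 + -4 = 5, A[1][2] + B[2][0] = 0 + 10 = 10) = 5 (attained at k = 1)
  C[1][1] = min over k of (A[1][0] + B[0][1] = 1 + 7 = 8, A[1][1] + B[1][1] = 9 + 1 = 10, A[1][2] + B[2][1] = 0 + -5 = -5) = -5 (attained at k = 2)
  C[1][2] = min over k of (A[1][0] + B[0][2] = 1 + 7 = 8, A[1][1] + B[1][2] = 9 + 1 = 10, A[1][2] + B[2][2] = 0 + 6 = 6) = 6 (attained at k = 2)
  C[2][0] = min over k of (A[2][0] + B[0][0] = 8 + 9 = 17, A[2][1] + B[1][0] = -3 + -4 = -7, A[2][2] + B[2][0] = -2 + 10 = 8) = -7 (attained at k = 1)
  C[2][1] = min over k of (A[2][0] + B[0][1] = 8 + 7 = 15, A[2][1] + B[1][1] = -3 + 1 = -2, A[2][2] + B[2][1] = -2 + -5 = -7) = -7 (attained at k = 2)
  C[2][2] = min over k of (A[2][0] + B[0][2] = 8 + 7 = 15, A[2][1] + B[1][2] = -3 + 1 = -2, A[2][2] + B[2][2] = -2 + 6 = 4) = -2 (attained at k = 1)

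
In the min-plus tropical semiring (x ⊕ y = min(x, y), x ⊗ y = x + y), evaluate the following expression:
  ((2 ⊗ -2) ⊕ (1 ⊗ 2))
((2 ⊗ -2) ⊕ (1 ⊗ 2)) = 0

Expand innermost to outermost. Recall ⊕ takes the minimum of its arguments and ⊗ takes their sum. Working out the expression ((2 ⊗ -2) ⊕ (1 ⊗ 2)) gives 0.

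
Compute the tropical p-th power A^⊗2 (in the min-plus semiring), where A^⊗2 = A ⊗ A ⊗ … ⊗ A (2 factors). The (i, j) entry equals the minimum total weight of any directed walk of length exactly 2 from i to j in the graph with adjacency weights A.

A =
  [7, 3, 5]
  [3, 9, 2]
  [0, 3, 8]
A^⊗2 =
  [5, 8, 5]
  [2, 5, 8]
  [6, 3, 5]

Each entry (A^⊗2)_ij equals the minimum over all length-2 walks i = v_0 → v_1 → … → v_2 = j of Σ_t A[v_t][v_{t+1}]. For example, for (i, j) = (0, 2) we minimise over 3 possible intermediate vertex sequences; the minimum is 5, attained along the walk 0 → 1 → 2.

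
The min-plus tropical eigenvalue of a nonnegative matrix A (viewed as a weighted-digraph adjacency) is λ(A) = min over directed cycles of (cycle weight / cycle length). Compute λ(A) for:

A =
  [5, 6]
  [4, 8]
λ(A) = 5

Enumerate directed cycles and compute their means (weight / length). Sample:
  cycle 0 → 0: weight = 5, length = 1, mean = 5/1 ≈ 5.000
  cycle 1 → 1: weight = 8, length = 1, mean = 8/1 ≈ 8.000
  cycle 0 → 1 → 0: weight = 10, length = 2, mean = 10/2 ≈ 5.000
  cycle 1 → 0 → 1: weight = 10, length = 2, mean = 10/2 ≈ 5.000
Minimum mean = 5.000, attained e.g. along the cycle 0 → 0 with weight 5 and length 1. So λ(A) = 5/1 = 5.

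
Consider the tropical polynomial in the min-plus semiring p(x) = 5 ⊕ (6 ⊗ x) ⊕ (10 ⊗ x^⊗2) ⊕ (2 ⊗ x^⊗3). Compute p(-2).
p(-2) = -4

A tropical monomial a ⊗ x^⊗i evaluates to a + i · x. Evaluating each term at x = -2:
  Term 0 contributes 5 + 0 · -2 = 5
  Term 1 contributes 6 + 1 · -2 = 4
  Term 2 contributes 10 + 2 · -2 = 6
  Term 3 contributes 2 + 3 · -2 = -4
p(-2) = ⊕ of these = min[5, 4, 6, -4] = -4.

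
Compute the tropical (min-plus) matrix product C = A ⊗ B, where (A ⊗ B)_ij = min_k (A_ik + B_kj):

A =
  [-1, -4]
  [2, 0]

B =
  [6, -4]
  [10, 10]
A ⊗ B =
  [5, -5]
  [8, -2]

Apply the min-plus product entry-by-entry:
  C[0][0] = min over k of (A[0][0] + B[0][0] = -1 + 6 = 5, A[0][1] + B[1][0] = -4 + 10 = 6) = 5 (attained at k = 0)
  C[0][1] = min over k of (A[0][0] + B[0][1] = -1 + -4 = -5, A[0][1] + B[1][1] = -4 + 10 = 6) = -5 (attained at k = 0)
  C[1][0] = min over k of (A[1][0] + B[0][0] = 2 + 6 = 8, A[1][1] + B[1][0] = 0 + 10 = 10) = 8 (attained at k = 0)
  C[1][1] = min over k of (A[1][0] + B[0][1] = 2 + -4 = -2, A[1][1] + B[1][1] = 0 + 10 = 10) = -2 (attained at k = 0)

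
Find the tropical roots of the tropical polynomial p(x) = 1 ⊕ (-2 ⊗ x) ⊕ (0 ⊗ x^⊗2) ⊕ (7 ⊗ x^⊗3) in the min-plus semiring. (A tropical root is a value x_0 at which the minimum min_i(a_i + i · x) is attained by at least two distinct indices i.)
Roots: {-7, -2, 3}

Each tropical root is a break point of the lower envelope of the lines y = a_i + i · x (there are 4 lines, with slopes 0, 1, ..., 3). Only the lines that attain the minimum somewhere contribute to roots; other lines are dominated. Here the surviving (envelope) indices are i = 3, i = 2, i = 1, i = 0.
Intersections between consecutive envelope lines give the roots: for adjacent envelope indices i < j the intersection is x = (a_i − a_j) / (j − i). Reading off the sorted break points: {-7, -2, 3}.
Verification: at each break x_0, at least two indices attain the minimum of min_i(a_i + i · x_0).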